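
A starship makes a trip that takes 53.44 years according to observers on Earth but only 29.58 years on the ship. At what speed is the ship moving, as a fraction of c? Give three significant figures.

β = 0.833

The proper time is measured on the ship (both events occur at the ship's location); Δt is measured on Earth. γ = Δt/τ = 53.44/29.58 = 1.807.
β = √(1 − 1/γ²) = √(1 − 0.3064) = √0.6936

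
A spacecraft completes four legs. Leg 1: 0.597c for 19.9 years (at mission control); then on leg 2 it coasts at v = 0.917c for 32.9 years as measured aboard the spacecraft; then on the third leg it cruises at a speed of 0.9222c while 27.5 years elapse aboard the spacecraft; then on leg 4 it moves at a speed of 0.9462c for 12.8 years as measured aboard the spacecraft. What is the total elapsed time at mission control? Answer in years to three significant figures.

Δt = 213 years

Leg 1: 19.9 years is already measured at mission control.
Leg 2: γ = 1/√(1 − 0.917²) = 1/√0.1591 = 2.507; Δt_2 = 2.507 × 32.9 = 82.48 years.
Leg 3: γ = 1/√(1 − 0.9222²) = 1/√0.1495 = 2.586; Δt_3 = 2.586 × 27.5 = 71.11 years.
Leg 4: γ = 1/√(1 − 0.9462²) = 1/√0.1047 = 3.090; Δt_4 = 3.090 × 12.8 = 39.56 years.
Total: 19.90 + 82.48 + 71.11 + 39.56 years.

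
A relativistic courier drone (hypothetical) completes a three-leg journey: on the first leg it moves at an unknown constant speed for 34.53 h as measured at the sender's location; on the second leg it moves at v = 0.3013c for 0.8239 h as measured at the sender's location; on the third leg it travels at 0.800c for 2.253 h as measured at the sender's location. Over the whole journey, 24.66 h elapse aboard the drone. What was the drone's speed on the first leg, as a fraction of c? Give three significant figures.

β = 0.758

Leg 1: speed unknown; τ_1 = 34.53/γ_1.
Leg 2: γ = 1/√(1 − 0.3013²) = 1/√0.9092 = 1.049; τ_2 = 0.8239/1.049 = 0.7856 h.
Leg 3: γ = 1/√(1 − 0.800²) = 5/3 ≈ 1.667; τ_3 = 2.253/1.667 = 1.352 h.
Total proper time: τ_1 + 0.7856 + 1.352 = 24.66, so τ_1 = 24.66 − 2.137 = 22.52 h.
γ_1 = 34.53/22.52 = 1.533; β = √(1 − 1/γ²) = √0.5746.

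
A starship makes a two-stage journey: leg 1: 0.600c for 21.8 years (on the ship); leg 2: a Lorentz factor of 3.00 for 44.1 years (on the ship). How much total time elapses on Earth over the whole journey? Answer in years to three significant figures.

Leg 1: γ = 1/√(1 − 0.600²) = 5/4 = 1.250; Δt_1 = 1.250 × 21.8 = 27.25 years.
Leg 2: γ = 3.00; Δt_2 = 3.000 × 44.1 = 132.3 years.
Total: 27.25 + 132.3 years.

Δt = 160 years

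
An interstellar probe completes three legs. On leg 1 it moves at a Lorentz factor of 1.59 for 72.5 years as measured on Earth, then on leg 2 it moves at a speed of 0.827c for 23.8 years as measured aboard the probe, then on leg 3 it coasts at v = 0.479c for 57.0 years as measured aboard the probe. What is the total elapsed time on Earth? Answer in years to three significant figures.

Δt = 180 years

Leg 1: 72.5 years is already measured on Earth.
Leg 2: γ = 1/√(1 − 0.827²) = 1/√0.3161 = 1.779; Δt_2 = 1.779 × 23.8 = 42.33 years.
Leg 3: γ = 1/√(1 − 0.479²) = 1/√0.7706 = 1.139; Δt_3 = 1.139 × 57.0 = 64.93 years.
Total: 72.50 + 42.33 + 64.93 years.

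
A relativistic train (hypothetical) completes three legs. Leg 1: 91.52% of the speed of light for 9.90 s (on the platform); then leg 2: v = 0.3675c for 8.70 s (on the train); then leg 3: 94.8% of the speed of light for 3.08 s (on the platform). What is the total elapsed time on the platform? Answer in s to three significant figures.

Δt = 22.3 s

Leg 1: 9.90 s is already measured on the platform.
Leg 2: γ = 1/√(1 − 0.3675²) = 1/√0.8649 = 1.075; Δt_2 = 1.075 × 8.70 = 9.355 s.
Leg 3: 3.08 s is already measured on the platform.
Total: 9.900 + 9.355 + 3.080 s.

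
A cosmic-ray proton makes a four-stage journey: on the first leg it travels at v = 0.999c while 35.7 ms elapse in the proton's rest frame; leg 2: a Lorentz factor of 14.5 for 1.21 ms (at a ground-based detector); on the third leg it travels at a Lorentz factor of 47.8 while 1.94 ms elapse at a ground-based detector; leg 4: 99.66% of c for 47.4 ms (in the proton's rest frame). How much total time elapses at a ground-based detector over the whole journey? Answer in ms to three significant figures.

Δt = 1380 ms

Leg 1: γ = 1/√(1 − 0.999²) = 1/√0.001999 = 22.37; Δt_1 = 22.37 × 35.7 = 798.5 ms.
Leg 2: 1.21 ms is already measured at a ground-based detector.
Leg 3: 1.94 ms is already measured at a ground-based detector.
Leg 4: β = 0.9966; γ = 1/√(1 − 0.9966²) = 1/√0.006788 = 12.14; Δt_4 = 12.14 × 47.4 = 575.3 ms.
Total: 798.5 + 1.210 + 1.940 + 575.3 ms.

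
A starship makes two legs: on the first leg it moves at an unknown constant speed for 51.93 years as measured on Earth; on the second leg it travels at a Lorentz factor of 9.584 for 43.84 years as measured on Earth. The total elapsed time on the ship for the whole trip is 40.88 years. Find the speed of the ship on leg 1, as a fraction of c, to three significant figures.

β = 0.715

Leg 1: speed unknown; τ_1 = 51.93/γ_1.
Leg 2: γ = 9.584; τ_2 = 43.84/9.584 = 4.574 years.
Total proper time: τ_1 + 4.574 = 40.88, so τ_1 = 40.88 − 4.574 = 36.31 years.
γ_1 = 51.93/36.31 = 1.430; β = √(1 − 1/γ²) = √0.5112.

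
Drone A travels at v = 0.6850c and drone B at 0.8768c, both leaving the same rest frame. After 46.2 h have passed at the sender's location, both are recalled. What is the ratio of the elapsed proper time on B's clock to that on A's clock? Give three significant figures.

A: γ = 1/√(1 − 0.6850²) = 1/√0.5308 = 1.373. B: γ = 1/√(1 − 0.8768²) = 1/√0.2312 = 2.080.
τ_A/τ_B = γ_B/γ_A = 2.080/1.373 = 1.515, so τ_B/τ_A = 0.6600.

τ_B/τ_A = 0.660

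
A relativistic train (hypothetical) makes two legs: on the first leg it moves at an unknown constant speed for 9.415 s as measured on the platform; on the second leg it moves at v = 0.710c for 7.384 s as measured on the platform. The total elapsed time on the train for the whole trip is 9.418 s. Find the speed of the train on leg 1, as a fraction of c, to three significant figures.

β = 0.894

Leg 1: speed unknown; τ_1 = 9.415/γ_1.
Leg 2: γ = 1/√(1 − 0.710²) = 1/√0.4959 = 1.420; τ_2 = 7.384/1.420 = 5.200 s.
Total proper time: τ_1 + 5.200 = 9.418, so τ_1 = 9.418 − 5.200 = 4.218 s.
γ_1 = 9.415/4.218 = 2.232; β = √(1 − 1/γ²) = √0.7993.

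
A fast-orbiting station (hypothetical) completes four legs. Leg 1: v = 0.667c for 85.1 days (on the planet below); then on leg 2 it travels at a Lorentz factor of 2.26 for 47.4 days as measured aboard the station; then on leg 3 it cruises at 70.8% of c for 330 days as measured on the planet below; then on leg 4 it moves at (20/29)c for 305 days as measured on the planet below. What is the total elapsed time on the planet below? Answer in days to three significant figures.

Leg 1: 85.1 days is already measured on the planet below.
Leg 2: γ = 2.26; Δt_2 = 2.260 × 47.4 = 107.1 days.
Leg 3: 330 days is already measured on the planet below.
Leg 4: 305 days is already measured on the planet below.
Total: 85.10 + 107.1 + 330.0 + 305.0 days.

Δt = 827 days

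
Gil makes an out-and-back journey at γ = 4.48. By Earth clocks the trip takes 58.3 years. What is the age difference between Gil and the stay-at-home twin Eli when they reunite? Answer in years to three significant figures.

γ = 4.48
Gil's elapsed proper time: τ = 58.3/4.480 = 13.01 years.
Age gap = Δt − τ = 58.3 − 13.01 years.

Δt − τ = 45.3 years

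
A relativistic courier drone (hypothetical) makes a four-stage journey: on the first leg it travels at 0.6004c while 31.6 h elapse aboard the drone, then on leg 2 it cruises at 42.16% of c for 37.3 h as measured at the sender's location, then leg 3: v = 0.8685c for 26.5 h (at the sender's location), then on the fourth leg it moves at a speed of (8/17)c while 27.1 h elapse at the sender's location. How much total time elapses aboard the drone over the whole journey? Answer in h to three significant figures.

τ = 102 h

Leg 1: 31.6 h is already measured aboard the drone.
Leg 2: β = 0.4216; γ = 1/√(1 − 0.4216²) = 1/√0.8223 = 1.103; τ_2 = 37.3/1.103 = 33.82 h.
Leg 3: γ = 1/√(1 − 0.8685²) = 1/√0.2457 = 2.017; τ_3 = 26.5/2.017 = 13.14 h.
Leg 4: γ = 1/√(1 − (8/17)²) = 17/15 ≈ 1.133; τ_4 = 27.1/1.133 = 23.91 h.
Total: 31.60 + 33.82 + 13.14 + 23.91 h.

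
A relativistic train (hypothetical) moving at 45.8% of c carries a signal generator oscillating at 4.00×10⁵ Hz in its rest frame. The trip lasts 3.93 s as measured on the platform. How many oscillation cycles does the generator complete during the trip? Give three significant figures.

β = 0.458; γ = 1/√(1 − 0.458²) = 1/√0.7902 = 1.125
The oscillator's own cycle count is N = f × τ where τ is the proper time on the train. τ = Δt/γ = 3.93/1.125 = 3.494 s = 3.494×10⁰ s.
N = 4.00×10⁵ × 3.494×10⁰ = 1.397×10⁶.

N = 1.40×10⁶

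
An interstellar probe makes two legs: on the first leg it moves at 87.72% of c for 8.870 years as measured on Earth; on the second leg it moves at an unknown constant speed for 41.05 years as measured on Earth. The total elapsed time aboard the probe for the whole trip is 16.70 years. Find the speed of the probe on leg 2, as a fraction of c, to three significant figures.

β = 0.953

Leg 1: β = 0.8772; γ = 1/√(1 − 0.8772²) = 1/√0.2305 = 2.083; τ_1 = 8.870/2.083 = 4.259 years.
Leg 2: speed unknown; τ_2 = 41.05/γ_2.
Total proper time: 4.259 + τ_2 = 16.70, so τ_2 = 16.70 − 4.259 = 12.44 years.
γ_2 = 41.05/12.44 = 3.299; β = √(1 − 1/γ²) = √0.9081.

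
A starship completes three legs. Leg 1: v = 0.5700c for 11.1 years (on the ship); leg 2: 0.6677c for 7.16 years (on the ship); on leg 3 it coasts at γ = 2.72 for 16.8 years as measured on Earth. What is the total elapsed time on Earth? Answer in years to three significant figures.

Leg 1: γ = 1/√(1 − 0.5700²) = 1/√0.6751 = 1.217; Δt_1 = 1.217 × 11.1 = 13.51 years.
Leg 2: γ = 1/√(1 − 0.6677²) = 1/√0.5542 = 1.343; Δt_2 = 1.343 × 7.16 = 9.618 years.
Leg 3: 16.8 years is already measured on Earth.
Total: 13.51 + 9.618 + 16.80 years.

Δt = 39.9 years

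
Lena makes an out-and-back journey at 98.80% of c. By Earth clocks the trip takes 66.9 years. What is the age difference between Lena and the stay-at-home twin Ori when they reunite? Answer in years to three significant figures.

Δt − τ = 56.6 years

β = 0.9880; γ = 1/√(1 − 0.9880²) = 1/√0.02386 = 6.474
Lena's elapsed proper time: τ = 66.9/6.474 = 10.33 years.
Age gap = Δt − τ = 66.9 − 10.33 years.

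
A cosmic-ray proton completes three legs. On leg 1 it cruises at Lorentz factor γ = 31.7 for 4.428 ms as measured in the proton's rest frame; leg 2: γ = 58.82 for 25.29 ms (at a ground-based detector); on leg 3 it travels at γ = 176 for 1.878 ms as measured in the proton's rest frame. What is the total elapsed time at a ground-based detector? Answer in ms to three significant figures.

Leg 1: γ = 31.7; Δt_1 = 31.70 × 4.428 = 140.4 ms.
Leg 2: 25.29 ms is already measured at a ground-based detector.
Leg 3: γ = 176; Δt_3 = 176.0 × 1.878 = 330.5 ms.
Total: 140.4 + 25.29 + 330.5 ms.

Δt = 496 ms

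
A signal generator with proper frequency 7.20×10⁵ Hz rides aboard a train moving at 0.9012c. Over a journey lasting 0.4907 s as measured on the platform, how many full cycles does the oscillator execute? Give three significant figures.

γ = 1/√(1 − 0.9012²) = 1/√0.1878 = 2.307
The oscillator's own cycle count is N = f × τ where τ is the proper time on the train. τ = Δt/γ = 0.4907/2.307 = 0.2127 s = 2.127×10⁻¹ s.
N = 7.20×10⁵ × 2.127×10⁻¹ = 1.531×10⁵.

N = 1.53×10⁵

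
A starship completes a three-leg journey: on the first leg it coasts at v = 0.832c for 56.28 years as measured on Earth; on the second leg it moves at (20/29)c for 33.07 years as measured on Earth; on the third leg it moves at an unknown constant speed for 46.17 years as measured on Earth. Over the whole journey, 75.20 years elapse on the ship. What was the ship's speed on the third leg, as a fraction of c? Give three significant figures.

β = 0.901

Leg 1: γ = 1/√(1 − 0.832²) = 1/√0.3078 = 1.803; τ_1 = 56.28/1.803 = 31.22 years.
Leg 2: γ = 1/√(1 − (20/29)²) = 29/21 ≈ 1.381; τ_2 = 33.07/1.381 = 23.95 years.
Leg 3: speed unknown; τ_3 = 46.17/γ_3.
Total proper time: 31.22 + 23.95 + τ_3 = 75.20, so τ_3 = 75.20 − 55.17 = 20.03 years.
γ_3 = 46.17/20.03 = 2.305; β = √(1 − 1/γ²) = √0.8118.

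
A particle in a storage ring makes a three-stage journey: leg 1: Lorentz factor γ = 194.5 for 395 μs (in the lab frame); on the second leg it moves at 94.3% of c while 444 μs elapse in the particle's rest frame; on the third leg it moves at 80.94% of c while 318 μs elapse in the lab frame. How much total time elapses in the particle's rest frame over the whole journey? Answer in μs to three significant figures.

τ = 633 μs

Leg 1: γ = 194.5; τ_1 = 395/194.5 = 2.031 μs.
Leg 2: 444 μs is already measured in the particle's rest frame.
Leg 3: β = 0.8094; γ = 1/√(1 − 0.8094²) = 1/√0.3449 = 1.703; τ_3 = 318/1.703 = 186.7 μs.
Total: 2.031 + 444.0 + 186.7 μs.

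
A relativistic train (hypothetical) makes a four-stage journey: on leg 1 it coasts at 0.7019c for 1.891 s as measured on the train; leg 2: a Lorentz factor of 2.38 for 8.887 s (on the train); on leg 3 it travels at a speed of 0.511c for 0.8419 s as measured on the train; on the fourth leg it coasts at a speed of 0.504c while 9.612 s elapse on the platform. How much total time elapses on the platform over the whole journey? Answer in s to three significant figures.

Leg 1: γ = 1/√(1 − 0.7019²) = 1/√0.5073 = 1.404; Δt_1 = 1.404 × 1.891 = 2.655 s.
Leg 2: γ = 2.38; Δt_2 = 2.380 × 8.887 = 21.15 s.
Leg 3: γ = 1/√(1 − 0.511²) = 1/√0.7389 = 1.163; Δt_3 = 1.163 × 0.8419 = 0.9794 s.
Leg 4: 9.612 s is already measured on the platform.
Total: 2.655 + 21.15 + 0.9794 + 9.612 s.

Δt = 34.4 s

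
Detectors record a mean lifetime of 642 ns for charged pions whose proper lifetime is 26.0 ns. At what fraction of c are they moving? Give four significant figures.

β = 0.9992

γ = Δt/τ₀ = 642/26.0 = 24.69
β = √(1 − 1/γ²) = √(1 − 0.001640) = √0.9984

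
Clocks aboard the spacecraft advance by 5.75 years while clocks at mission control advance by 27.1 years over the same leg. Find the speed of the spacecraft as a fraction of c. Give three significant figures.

The proper time is measured aboard the spacecraft (both events occur at the spacecraft's location); Δt is measured at mission control. γ = Δt/τ = 27.1/5.75 = 4.713.
β = √(1 − 1/γ²) = √(1 − 0.04502) = √0.9550

β = 0.977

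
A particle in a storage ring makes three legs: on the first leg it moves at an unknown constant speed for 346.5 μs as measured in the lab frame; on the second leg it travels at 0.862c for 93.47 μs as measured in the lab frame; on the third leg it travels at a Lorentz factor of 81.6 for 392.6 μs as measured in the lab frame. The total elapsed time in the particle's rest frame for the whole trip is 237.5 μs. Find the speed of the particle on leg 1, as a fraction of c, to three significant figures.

Leg 1: speed unknown; τ_1 = 346.5/γ_1.
Leg 2: γ = 1/√(1 − 0.862²) = 1/√0.2570 = 1.973; τ_2 = 93.47/1.973 = 47.38 μs.
Leg 3: γ = 81.6; τ_3 = 392.6/81.60 = 4.811 μs.
Total proper time: τ_1 + 47.38 + 4.811 = 237.5, so τ_1 = 237.5 − 52.19 = 185.3 μs.
γ_1 = 346.5/185.3 = 1.870; β = √(1 − 1/γ²) = √0.7140.

β = 0.845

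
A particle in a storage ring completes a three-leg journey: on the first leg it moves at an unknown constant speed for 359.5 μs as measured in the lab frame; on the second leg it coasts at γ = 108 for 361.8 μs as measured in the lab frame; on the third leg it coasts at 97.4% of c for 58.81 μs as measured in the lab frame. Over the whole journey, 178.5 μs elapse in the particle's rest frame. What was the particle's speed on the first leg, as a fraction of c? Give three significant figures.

β = 0.893

Leg 1: speed unknown; τ_1 = 359.5/γ_1.
Leg 2: γ = 108; τ_2 = 361.8/108.0 = 3.350 μs.
Leg 3: β = 0.974; γ = 1/√(1 − 0.974²) = 1/√0.05132 = 4.414; τ_3 = 58.81/4.414 = 13.32 μs.
Total proper time: τ_1 + 3.350 + 13.32 = 178.5, so τ_1 = 178.5 − 16.67 = 161.8 μs.
γ_1 = 359.5/161.8 = 2.222; β = √(1 − 1/γ²) = √0.7974.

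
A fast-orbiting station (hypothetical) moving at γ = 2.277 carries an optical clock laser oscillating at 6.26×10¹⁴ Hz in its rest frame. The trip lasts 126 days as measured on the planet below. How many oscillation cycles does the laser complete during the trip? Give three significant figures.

γ = 2.277
The oscillator's own cycle count is N = f × τ where τ is the proper time aboard the station. τ = Δt/γ = 126/2.277 = 55.34 days = 4.781×10⁶ s.
N = 6.26×10¹⁴ × 4.781×10⁶ = 2.993×10²¹.

N = 2.99×10²¹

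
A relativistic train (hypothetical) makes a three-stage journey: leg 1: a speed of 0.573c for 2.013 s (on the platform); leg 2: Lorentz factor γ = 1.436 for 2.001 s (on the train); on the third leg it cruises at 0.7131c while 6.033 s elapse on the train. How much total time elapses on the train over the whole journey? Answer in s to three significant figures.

τ = 9.68 s

Leg 1: γ = 1/√(1 − 0.573²) = 1/√0.6717 = 1.220; τ_1 = 2.013/1.220 = 1.650 s.
Leg 2: 2.001 s is already measured on the train.
Leg 3: 6.033 s is already measured on the train.
Total: 1.650 + 2.001 + 6.033 s.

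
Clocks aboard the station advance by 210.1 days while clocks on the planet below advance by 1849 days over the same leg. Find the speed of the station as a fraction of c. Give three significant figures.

The proper time is measured aboard the station (both events occur at the station's location); Δt is measured on the planet below. γ = Δt/τ = 1849/210.1 = 8.801.
β = √(1 − 1/γ²) = √(1 − 0.01291) = √0.9871

β = 0.994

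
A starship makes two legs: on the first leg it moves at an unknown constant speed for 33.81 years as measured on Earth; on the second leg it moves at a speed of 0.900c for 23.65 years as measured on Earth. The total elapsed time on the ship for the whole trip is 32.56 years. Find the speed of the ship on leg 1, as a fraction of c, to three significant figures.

β = 0.753

Leg 1: speed unknown; τ_1 = 33.81/γ_1.
Leg 2: γ = 1/√(1 − 0.900²) = 1/√0.1900 = 2.294; τ_2 = 23.65/2.294 = 10.31 years.
Total proper time: τ_1 + 10.31 = 32.56, so τ_1 = 32.56 − 10.31 = 22.25 years.
γ_1 = 33.81/22.25 = 1.519; β = √(1 − 1/γ²) = √0.5669.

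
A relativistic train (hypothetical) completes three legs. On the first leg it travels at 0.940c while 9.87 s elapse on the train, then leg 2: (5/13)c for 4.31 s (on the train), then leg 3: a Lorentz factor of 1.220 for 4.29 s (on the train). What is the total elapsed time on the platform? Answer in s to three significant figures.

Leg 1: γ = 1/√(1 − 0.940²) = 1/√0.1164 = 2.931; Δt_1 = 2.931 × 9.87 = 28.93 s.
Leg 2: γ = 1/√(1 − (5/13)²) = 13/12 ≈ 1.083; Δt_2 = 1.083 × 4.31 = 4.669 s.
Leg 3: γ = 1.220; Δt_3 = 1.220 × 4.29 = 5.234 s.
Total: 28.93 + 4.669 + 5.234 s.

Δt = 38.8 s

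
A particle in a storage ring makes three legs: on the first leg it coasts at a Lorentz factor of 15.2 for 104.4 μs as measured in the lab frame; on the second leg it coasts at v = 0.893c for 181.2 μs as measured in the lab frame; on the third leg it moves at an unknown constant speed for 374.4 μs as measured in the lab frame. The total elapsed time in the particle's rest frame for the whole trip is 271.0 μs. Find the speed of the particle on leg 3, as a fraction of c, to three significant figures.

Leg 1: γ = 15.2; τ_1 = 104.4/15.20 = 6.868 μs.
Leg 2: γ = 1/√(1 − 0.893²) = 1/√0.2026 = 2.222; τ_2 = 181.2/2.222 = 81.55 μs.
Leg 3: speed unknown; τ_3 = 374.4/γ_3.
Total proper time: 6.868 + 81.55 + τ_3 = 271.0, so τ_3 = 271.0 − 88.42 = 182.6 μs.
γ_3 = 374.4/182.6 = 2.051; β = √(1 − 1/γ²) = √0.7622.

β = 0.873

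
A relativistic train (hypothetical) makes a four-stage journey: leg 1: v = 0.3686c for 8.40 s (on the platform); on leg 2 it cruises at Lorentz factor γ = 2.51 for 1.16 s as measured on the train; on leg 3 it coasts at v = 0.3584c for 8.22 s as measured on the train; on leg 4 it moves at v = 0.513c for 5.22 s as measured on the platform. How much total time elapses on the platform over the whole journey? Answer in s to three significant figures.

Leg 1: 8.40 s is already measured on the platform.
Leg 2: γ = 2.51; Δt_2 = 2.510 × 1.16 = 2.912 s.
Leg 3: γ = 1/√(1 − 0.3584²) = 1/√0.8715 = 1.071; Δt_3 = 1.071 × 8.22 = 8.805 s.
Leg 4: 5.22 s is already measured on the platform.
Total: 8.400 + 2.912 + 8.805 + 5.220 s.

Δt = 25.3 s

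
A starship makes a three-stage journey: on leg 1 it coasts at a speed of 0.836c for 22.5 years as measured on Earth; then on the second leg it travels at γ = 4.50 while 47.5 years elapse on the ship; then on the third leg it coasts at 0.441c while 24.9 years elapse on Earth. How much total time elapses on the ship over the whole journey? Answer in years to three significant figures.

τ = 82.2 years

Leg 1: γ = 1/√(1 − 0.836²) = 1/√0.3011 = 1.822; τ_1 = 22.5/1.822 = 12.35 years.
Leg 2: 47.5 years is already measured on the ship.
Leg 3: γ = 1/√(1 − 0.441²) = 1/√0.8055 = 1.114; τ_3 = 24.9/1.114 = 22.35 years.
Total: 12.35 + 47.50 + 22.35 years.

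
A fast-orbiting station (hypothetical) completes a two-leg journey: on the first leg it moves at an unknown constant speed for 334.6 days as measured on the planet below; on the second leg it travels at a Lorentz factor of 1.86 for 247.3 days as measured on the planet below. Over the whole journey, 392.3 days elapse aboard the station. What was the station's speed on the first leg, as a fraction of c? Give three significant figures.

Leg 1: speed unknown; τ_1 = 334.6/γ_1.
Leg 2: γ = 1.86; τ_2 = 247.3/1.860 = 133.0 days.
Total proper time: τ_1 + 133.0 = 392.3, so τ_1 = 392.3 − 133.0 = 259.3 days.
γ_1 = 334.6/259.3 = 1.290; β = √(1 − 1/γ²) = √0.3992.

β = 0.632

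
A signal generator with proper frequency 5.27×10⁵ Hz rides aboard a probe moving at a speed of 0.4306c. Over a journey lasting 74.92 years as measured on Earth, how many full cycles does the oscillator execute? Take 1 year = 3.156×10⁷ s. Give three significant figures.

γ = 1/√(1 − 0.4306²) = 1/√0.8146 = 1.108
The oscillator's own cycle count is N = f × τ where τ is the proper time aboard the probe. τ = Δt/γ = 74.92/1.108 = 67.62 years = 2.134×10⁹ s.
N = 5.27×10⁵ × 2.134×10⁹ = 1.125×10¹⁵.

N = 1.12×10¹⁵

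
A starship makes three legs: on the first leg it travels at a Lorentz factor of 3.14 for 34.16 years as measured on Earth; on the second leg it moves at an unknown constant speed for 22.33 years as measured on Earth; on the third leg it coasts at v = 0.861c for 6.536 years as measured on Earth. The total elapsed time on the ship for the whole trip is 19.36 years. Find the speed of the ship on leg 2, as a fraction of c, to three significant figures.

β = 0.973

Leg 1: γ = 3.14; τ_1 = 34.16/3.140 = 10.88 years.
Leg 2: speed unknown; τ_2 = 22.33/γ_2.
Leg 3: γ = 1/√(1 − 0.861²) = 1/√0.2587 = 1.966; τ_3 = 6.536/1.966 = 3.324 years.
Total proper time: 10.88 + τ_2 + 3.324 = 19.36, so τ_2 = 19.36 − 14.20 = 5.157 years.
γ_2 = 22.33/5.157 = 4.330; β = √(1 − 1/γ²) = √0.9467.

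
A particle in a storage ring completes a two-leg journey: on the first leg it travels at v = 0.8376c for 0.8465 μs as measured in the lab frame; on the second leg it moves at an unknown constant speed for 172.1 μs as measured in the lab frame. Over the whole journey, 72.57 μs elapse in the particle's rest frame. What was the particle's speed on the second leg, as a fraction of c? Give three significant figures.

Leg 1: γ = 1/√(1 − 0.8376²) = 1/√0.2984 = 1.831; τ_1 = 0.8465/1.831 = 0.4624 μs.
Leg 2: speed unknown; τ_2 = 172.1/γ_2.
Total proper time: 0.4624 + τ_2 = 72.57, so τ_2 = 72.57 − 0.4624 = 72.11 μs.
γ_2 = 172.1/72.11 = 2.387; β = √(1 − 1/γ²) = √0.8245.

β = 0.908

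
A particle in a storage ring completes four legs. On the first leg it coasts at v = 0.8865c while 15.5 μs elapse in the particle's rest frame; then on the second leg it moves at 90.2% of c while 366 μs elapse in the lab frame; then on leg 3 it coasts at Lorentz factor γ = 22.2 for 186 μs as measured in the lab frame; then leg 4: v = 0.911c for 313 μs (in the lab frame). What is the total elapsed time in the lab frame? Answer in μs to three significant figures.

Leg 1: γ = 1/√(1 − 0.8865²) = 1/√0.2141 = 2.161; Δt_1 = 2.161 × 15.5 = 33.50 μs.
Leg 2: 366 μs is already measured in the lab frame.
Leg 3: 186 μs is already measured in the lab frame.
Leg 4: 313 μs is already measured in the lab frame.
Total: 33.50 + 366.0 + 186.0 + 313.0 μs.

Δt = 898 μs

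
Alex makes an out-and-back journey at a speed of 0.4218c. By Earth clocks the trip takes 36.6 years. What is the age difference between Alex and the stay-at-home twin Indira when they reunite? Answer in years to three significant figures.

Δt − τ = 3.42 years

γ = 1/√(1 − 0.4218²) = 1/√0.8221 = 1.103
Alex's elapsed proper time: τ = 36.6/1.103 = 33.18 years.
Age gap = Δt − τ = 36.6 − 33.18 years.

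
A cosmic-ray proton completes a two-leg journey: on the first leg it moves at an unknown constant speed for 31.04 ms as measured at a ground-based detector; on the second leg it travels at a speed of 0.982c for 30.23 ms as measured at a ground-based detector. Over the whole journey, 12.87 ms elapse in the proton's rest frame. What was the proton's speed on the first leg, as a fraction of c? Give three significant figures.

Leg 1: speed unknown; τ_1 = 31.04/γ_1.
Leg 2: γ = 1/√(1 − 0.982²) = 1/√0.03568 = 5.294; τ_2 = 30.23/5.294 = 5.710 ms.
Total proper time: τ_1 + 5.710 = 12.87, so τ_1 = 12.87 − 5.710 = 7.160 ms.
γ_1 = 31.04/7.160 = 4.335; β = √(1 − 1/γ²) = √0.9468.

β = 0.973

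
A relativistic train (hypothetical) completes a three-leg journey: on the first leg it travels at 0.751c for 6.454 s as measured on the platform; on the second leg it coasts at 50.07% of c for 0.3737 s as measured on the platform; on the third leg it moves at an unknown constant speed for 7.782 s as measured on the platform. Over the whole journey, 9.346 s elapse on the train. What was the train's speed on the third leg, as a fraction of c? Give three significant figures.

β = 0.791

Leg 1: γ = 1/√(1 − 0.751²) = 1/√0.4360 = 1.514; τ_1 = 6.454/1.514 = 4.262 s.
Leg 2: β = 0.5007; γ = 1/√(1 − 0.5007²) = 1/√0.7493 = 1.155; τ_2 = 0.3737/1.155 = 0.3235 s.
Leg 3: speed unknown; τ_3 = 7.782/γ_3.
Total proper time: 4.262 + 0.3235 + τ_3 = 9.346, so τ_3 = 9.346 − 4.585 = 4.761 s.
γ_3 = 7.782/4.761 = 1.635; β = √(1 − 1/γ²) = √0.6257.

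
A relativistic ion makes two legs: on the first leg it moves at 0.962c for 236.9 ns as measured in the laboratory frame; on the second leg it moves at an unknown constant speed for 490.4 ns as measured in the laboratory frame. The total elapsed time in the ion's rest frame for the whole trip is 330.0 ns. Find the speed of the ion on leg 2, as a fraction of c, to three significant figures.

β = 0.841

Leg 1: γ = 1/√(1 − 0.962²) = 1/√0.07456 = 3.662; τ_1 = 236.9/3.662 = 64.69 ns.
Leg 2: speed unknown; τ_2 = 490.4/γ_2.
Total proper time: 64.69 + τ_2 = 330.0, so τ_2 = 330.0 − 64.69 = 265.3 ns.
γ_2 = 490.4/265.3 = 1.848; β = √(1 − 1/γ²) = √0.7073.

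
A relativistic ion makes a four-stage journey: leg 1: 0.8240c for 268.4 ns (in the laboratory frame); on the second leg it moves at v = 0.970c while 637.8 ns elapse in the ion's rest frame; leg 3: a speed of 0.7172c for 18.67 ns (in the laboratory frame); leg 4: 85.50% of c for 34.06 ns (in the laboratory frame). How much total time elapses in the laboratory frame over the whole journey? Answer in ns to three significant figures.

Δt = 2940 ns

Leg 1: 268.4 ns is already measured in the laboratory frame.
Leg 2: γ = 1/√(1 − 0.970²) = 1/√0.05910 = 4.113; Δt_2 = 4.113 × 637.8 = 2624 ns.
Leg 3: 18.67 ns is already measured in the laboratory frame.
Leg 4: 34.06 ns is already measured in the laboratory frame.
Total: 268.4 + 2624 + 18.67 + 34.06 ns.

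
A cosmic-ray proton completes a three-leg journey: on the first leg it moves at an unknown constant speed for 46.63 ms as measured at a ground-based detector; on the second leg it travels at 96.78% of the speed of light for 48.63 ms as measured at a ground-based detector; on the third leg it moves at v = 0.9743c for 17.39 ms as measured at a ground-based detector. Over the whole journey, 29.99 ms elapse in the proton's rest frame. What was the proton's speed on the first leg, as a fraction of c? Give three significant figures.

β = 0.955

Leg 1: speed unknown; τ_1 = 46.63/γ_1.
Leg 2: β = 0.9678; γ = 1/√(1 − 0.9678²) = 1/√0.06336 = 3.973; τ_2 = 48.63/3.973 = 12.24 ms.
Leg 3: γ = 1/√(1 − 0.9743²) = 1/√0.05074 = 4.439; τ_3 = 17.39/4.439 = 3.917 ms.
Total proper time: τ_1 + 12.24 + 3.917 = 29.99, so τ_1 = 29.99 − 16.16 = 13.83 ms.
γ_1 = 46.63/13.83 = 3.371; β = √(1 − 1/γ²) = √0.9120.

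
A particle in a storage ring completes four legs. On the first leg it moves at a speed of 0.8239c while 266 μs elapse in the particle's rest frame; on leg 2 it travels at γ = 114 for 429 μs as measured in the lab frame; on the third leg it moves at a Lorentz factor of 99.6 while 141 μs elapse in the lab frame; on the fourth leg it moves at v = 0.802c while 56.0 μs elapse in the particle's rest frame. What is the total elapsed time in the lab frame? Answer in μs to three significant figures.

Δt = 1130 μs

Leg 1: γ = 1/√(1 − 0.8239²) = 1/√0.3212 = 1.764; Δt_1 = 1.764 × 266 = 469.4 μs.
Leg 2: 429 μs is already measured in the lab frame.
Leg 3: 141 μs is already measured in the lab frame.
Leg 4: γ = 1/√(1 − 0.802²) = 1/√0.3568 = 1.674; Δt_4 = 1.674 × 56.0 = 93.75 μs.
Total: 469.4 + 429.0 + 141.0 + 93.75 μs.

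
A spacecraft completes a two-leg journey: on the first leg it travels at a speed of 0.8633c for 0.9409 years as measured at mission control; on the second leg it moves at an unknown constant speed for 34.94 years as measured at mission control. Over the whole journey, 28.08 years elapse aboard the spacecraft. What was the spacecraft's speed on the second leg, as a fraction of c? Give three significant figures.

β = 0.613

Leg 1: γ = 1/√(1 − 0.8633²) = 1/√0.2547 = 1.981; τ_1 = 0.9409/1.981 = 0.4749 years.
Leg 2: speed unknown; τ_2 = 34.94/γ_2.
Total proper time: 0.4749 + τ_2 = 28.08, so τ_2 = 28.08 − 0.4749 = 27.61 years.
γ_2 = 34.94/27.61 = 1.266; β = √(1 − 1/γ²) = √0.3758.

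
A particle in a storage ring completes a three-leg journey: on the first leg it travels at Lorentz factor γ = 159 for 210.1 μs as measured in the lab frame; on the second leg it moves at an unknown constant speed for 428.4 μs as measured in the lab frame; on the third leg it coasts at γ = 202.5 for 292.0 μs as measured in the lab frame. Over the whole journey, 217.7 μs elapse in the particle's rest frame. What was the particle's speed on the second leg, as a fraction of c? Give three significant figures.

Leg 1: γ = 159; τ_1 = 210.1/159.0 = 1.321 μs.
Leg 2: speed unknown; τ_2 = 428.4/γ_2.
Leg 3: γ = 202.5; τ_3 = 292.0/202.5 = 1.442 μs.
Total proper time: 1.321 + τ_2 + 1.442 = 217.7, so τ_2 = 217.7 − 2.763 = 214.9 μs.
γ_2 = 428.4/214.9 = 1.993; β = √(1 − 1/γ²) = √0.7483.

β = 0.865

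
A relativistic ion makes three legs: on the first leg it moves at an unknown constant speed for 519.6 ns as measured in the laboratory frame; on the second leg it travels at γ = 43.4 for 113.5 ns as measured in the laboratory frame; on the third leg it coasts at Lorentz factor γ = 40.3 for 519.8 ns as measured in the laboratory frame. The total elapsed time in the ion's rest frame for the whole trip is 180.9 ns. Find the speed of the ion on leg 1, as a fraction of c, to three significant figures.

β = 0.948

Leg 1: speed unknown; τ_1 = 519.6/γ_1.
Leg 2: γ = 43.4; τ_2 = 113.5/43.40 = 2.615 ns.
Leg 3: γ = 40.3; τ_3 = 519.8/40.30 = 12.90 ns.
Total proper time: τ_1 + 2.615 + 12.90 = 180.9, so τ_1 = 180.9 − 15.51 = 165.4 ns.
γ_1 = 519.6/165.4 = 3.142; β = √(1 − 1/γ²) = √0.8987.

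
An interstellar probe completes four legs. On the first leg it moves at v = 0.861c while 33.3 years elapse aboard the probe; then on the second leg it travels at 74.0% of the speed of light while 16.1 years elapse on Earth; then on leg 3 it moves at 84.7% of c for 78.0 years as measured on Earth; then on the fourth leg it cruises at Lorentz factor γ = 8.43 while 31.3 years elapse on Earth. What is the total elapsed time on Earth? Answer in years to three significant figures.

Δt = 191 years

Leg 1: γ = 1/√(1 − 0.861²) = 1/√0.2587 = 1.966; Δt_1 = 1.966 × 33.3 = 65.47 years.
Leg 2: 16.1 years is already measured on Earth.
Leg 3: 78.0 years is already measured on Earth.
Leg 4: 31.3 years is already measured on Earth.
Total: 65.47 + 16.10 + 78.00 + 31.30 years.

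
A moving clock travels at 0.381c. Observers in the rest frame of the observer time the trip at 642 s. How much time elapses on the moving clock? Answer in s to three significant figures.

τ = 594 s

γ = 1/√(1 − 0.381²) = 1/√0.8548 = 1.082
The interval measured in the rest frame of the observer is the dilated one; the clock on the moving clock measures the proper time τ = Δt/γ = 642/1.082 s.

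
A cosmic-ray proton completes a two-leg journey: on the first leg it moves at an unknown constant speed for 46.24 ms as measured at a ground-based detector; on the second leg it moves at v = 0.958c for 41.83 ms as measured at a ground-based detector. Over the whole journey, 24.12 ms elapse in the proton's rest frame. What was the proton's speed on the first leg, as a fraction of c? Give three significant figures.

β = 0.965

Leg 1: speed unknown; τ_1 = 46.24/γ_1.
Leg 2: γ = 1/√(1 − 0.958²) = 1/√0.08224 = 3.487; τ_2 = 41.83/3.487 = 12.00 ms.
Total proper time: τ_1 + 12.00 = 24.12, so τ_1 = 24.12 − 12.00 = 12.12 ms.
γ_1 = 46.24/12.12 = 3.814; β = √(1 − 1/γ²) = √0.9312.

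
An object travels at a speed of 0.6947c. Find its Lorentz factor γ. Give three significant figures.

γ = 1/√(1 − 0.6947²) = 1/√0.5174 = 1.390

γ = 1.39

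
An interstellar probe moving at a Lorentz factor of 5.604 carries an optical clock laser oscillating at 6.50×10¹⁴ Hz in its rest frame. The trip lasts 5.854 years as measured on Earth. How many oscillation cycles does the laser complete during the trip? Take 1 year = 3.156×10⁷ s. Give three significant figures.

N = 2.14×10²²

γ = 5.604
The oscillator's own cycle count is N = f × τ where τ is the proper time aboard the probe. τ = Δt/γ = 5.854/5.604 = 1.045 years = 3.297×10⁷ s.
N = 6.50×10¹⁴ × 3.297×10⁷ = 2.143×10²².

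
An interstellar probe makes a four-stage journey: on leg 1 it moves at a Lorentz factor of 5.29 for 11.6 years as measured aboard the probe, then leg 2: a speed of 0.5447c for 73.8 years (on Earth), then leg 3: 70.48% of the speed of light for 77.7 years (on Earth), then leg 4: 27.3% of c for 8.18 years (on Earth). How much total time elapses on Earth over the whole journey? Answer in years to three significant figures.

Leg 1: γ = 5.29; Δt_1 = 5.290 × 11.6 = 61.36 years.
Leg 2: 73.8 years is already measured on Earth.
Leg 3: 77.7 years is already measured on Earth.
Leg 4: 8.18 years is already measured on Earth.
Total: 61.36 + 73.80 + 77.70 + 8.180 years.

Δt = 221 years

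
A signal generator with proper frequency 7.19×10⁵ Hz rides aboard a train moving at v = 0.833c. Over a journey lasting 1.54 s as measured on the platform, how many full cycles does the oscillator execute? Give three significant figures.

N = 6.13×10⁵

γ = 1/√(1 − 0.833²) = 1/√0.3061 = 1.807
The oscillator's own cycle count is N = f × τ where τ is the proper time on the train. τ = Δt/γ = 1.54/1.807 = 0.8520 s = 8.520×10⁻¹ s.
N = 7.19×10⁵ × 8.520×10⁻¹ = 6.126×10⁵.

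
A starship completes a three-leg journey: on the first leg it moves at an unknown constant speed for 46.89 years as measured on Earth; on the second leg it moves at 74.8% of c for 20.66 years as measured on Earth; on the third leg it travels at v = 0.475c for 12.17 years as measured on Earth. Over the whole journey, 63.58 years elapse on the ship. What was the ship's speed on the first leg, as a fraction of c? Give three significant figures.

Leg 1: speed unknown; τ_1 = 46.89/γ_1.
Leg 2: β = 0.748; γ = 1/√(1 − 0.748²) = 1/√0.4405 = 1.507; τ_2 = 20.66/1.507 = 13.71 years.
Leg 3: γ = 1/√(1 − 0.475²) = 1/√0.7744 = 1.136; τ_3 = 12.17/1.136 = 10.71 years.
Total proper time: τ_1 + 13.71 + 10.71 = 63.58, so τ_1 = 63.58 − 24.42 = 39.16 years.
γ_1 = 46.89/39.16 = 1.197; β = √(1 − 1/γ²) = √0.3026.

β = 0.550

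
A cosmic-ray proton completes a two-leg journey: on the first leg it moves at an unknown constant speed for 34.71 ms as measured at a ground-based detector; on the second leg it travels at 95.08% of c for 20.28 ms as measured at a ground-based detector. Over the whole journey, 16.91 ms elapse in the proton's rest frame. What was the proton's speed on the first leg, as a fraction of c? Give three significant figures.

β = 0.952

Leg 1: speed unknown; τ_1 = 34.71/γ_1.
Leg 2: β = 0.9508; γ = 1/√(1 − 0.9508²) = 1/√0.09598 = 3.228; τ_2 = 20.28/3.228 = 6.283 ms.
Total proper time: τ_1 + 6.283 = 16.91, so τ_1 = 16.91 − 6.283 = 10.63 ms.
γ_1 = 34.71/10.63 = 3.266; β = √(1 − 1/γ²) = √0.9063.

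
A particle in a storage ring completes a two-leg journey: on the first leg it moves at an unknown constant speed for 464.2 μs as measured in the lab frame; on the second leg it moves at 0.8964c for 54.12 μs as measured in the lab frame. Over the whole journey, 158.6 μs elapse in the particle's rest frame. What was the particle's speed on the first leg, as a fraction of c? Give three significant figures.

β = 0.957

Leg 1: speed unknown; τ_1 = 464.2/γ_1.
Leg 2: γ = 1/√(1 − 0.8964²) = 1/√0.1965 = 2.256; τ_2 = 54.12/2.256 = 23.99 μs.
Total proper time: τ_1 + 23.99 = 158.6, so τ_1 = 158.6 − 23.99 = 134.6 μs.
γ_1 = 464.2/134.6 = 3.448; β = √(1 − 1/γ²) = √0.9159.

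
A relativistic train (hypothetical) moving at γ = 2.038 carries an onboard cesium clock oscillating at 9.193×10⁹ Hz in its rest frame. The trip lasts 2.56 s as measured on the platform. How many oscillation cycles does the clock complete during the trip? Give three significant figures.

N = 1.15×10¹⁰

γ = 2.038
The oscillator's own cycle count is N = f × τ where τ is the proper time on the train. τ = Δt/γ = 2.56/2.038 = 1.256 s = 1.256×10⁰ s.
N = 9.193×10⁹ × 1.256×10⁰ = 1.155×10¹⁰.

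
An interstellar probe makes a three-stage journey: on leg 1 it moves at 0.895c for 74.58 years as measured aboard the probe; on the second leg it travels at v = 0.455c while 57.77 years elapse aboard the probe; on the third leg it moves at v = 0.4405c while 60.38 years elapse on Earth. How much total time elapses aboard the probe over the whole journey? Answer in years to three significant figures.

Leg 1: 74.58 years is already measured aboard the probe.
Leg 2: 57.77 years is already measured aboard the probe.
Leg 3: γ = 1/√(1 − 0.4405²) = 1/√0.8060 = 1.114; τ_3 = 60.38/1.114 = 54.21 years.
Total: 74.58 + 57.77 + 54.21 years.

τ = 187 years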